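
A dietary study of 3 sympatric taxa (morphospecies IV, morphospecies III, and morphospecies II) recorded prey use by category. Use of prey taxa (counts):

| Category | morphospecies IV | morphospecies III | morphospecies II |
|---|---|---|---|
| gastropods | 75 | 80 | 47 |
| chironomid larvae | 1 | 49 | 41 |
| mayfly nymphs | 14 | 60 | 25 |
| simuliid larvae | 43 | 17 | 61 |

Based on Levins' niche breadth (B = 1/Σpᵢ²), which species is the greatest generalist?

Proportions for morphospecies IV (n=133): 75/133=0.5639, 1/133=0.0075, 14/133=0.1053, 43/133=0.3233
Proportions for morphospecies III (n=206): 80/206=0.3883, 49/206=0.2379, 60/206=0.2913, 17/206=0.0825
Proportions for morphospecies II (n=174): 47/174=0.2701, 41/174=0.2356, 25/174=0.1437, 61/174=0.3506
Σp_IVᵢ² = 0.5639² + 0.0075² + 0.1053² + 0.3233² = 0.317983 + 0.000056 + 0.011088 + 0.104523 = 0.433650
B_IV = 1 / 0.433650 = 2.3060
Σp_IIIᵢ² = 0.3883² + 0.2379² + 0.2913² + 0.0825² = 0.150777 + 0.056596 + 0.084856 + 0.006806 = 0.299035
B_III = 1 / 0.299035 = 3.3441
Σp_IIᵢ² = 0.2701² + 0.2356² + 0.1437² + 0.3506² = 0.072954 + 0.055507 + 0.020650 + 0.122920 = 0.272031
B_II = 1 / 0.272031 = 3.6761
Highest B → broadest niche (most generalist): morphospecies II (B = 3.68).

morphospecies II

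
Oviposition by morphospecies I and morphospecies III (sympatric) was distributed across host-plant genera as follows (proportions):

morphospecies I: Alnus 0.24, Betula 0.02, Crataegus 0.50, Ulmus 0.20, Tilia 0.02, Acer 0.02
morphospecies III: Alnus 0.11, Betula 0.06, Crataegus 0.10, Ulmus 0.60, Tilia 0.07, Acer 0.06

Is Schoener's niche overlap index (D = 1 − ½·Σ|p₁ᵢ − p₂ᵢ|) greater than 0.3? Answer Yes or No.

Σ|p₁ᵢ − p₂ᵢ| = 0.13 + 0.04 + 0.40 + 0.40 + 0.05 + 0.04 = 1.06
D = 1 − ½ × 1.06 = 1 − 0.530 = 0.4700
D = 0.4700 > 0.3 → Yes.

Yes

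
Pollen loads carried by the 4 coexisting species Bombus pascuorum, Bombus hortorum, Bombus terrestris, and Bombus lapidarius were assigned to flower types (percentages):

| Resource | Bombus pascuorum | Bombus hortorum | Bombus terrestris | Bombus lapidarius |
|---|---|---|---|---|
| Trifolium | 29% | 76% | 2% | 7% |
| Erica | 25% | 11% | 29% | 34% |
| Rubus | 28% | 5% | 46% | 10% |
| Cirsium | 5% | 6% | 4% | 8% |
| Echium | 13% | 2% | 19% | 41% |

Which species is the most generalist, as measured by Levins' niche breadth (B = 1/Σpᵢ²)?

Convert percentages to proportions (divide by 100).
Σp_pascᵢ² = 0.29² + 0.25² + 0.28² + 0.05² + 0.13² = 0.0841 + 0.0625 + 0.0784 + 0.0025 + 0.0169 = 0.2444
B_pasc = 1 / 0.2444 = 4.0917
Σp_hortᵢ² = 0.76² + 0.11² + 0.05² + 0.06² + 0.02² = 0.5776 + 0.0121 + 0.0025 + 0.0036 + 0.0004 = 0.5962
B_hort = 1 / 0.5962 = 1.6773
Σp_terrᵢ² = 0.02² + 0.29² + 0.46² + 0.04² + 0.19² = 0.0004 + 0.0841 + 0.2116 + 0.0016 + 0.0361 = 0.3338
B_terr = 1 / 0.3338 = 2.9958
Σp_lapiᵢ² = 0.07² + 0.34² + 0.10² + 0.08² + 0.41² = 0.0049 + 0.1156 + 0.0100 + 0.0064 + 0.1681 = 0.3050
B_lapi = 1 / 0.3050 = 3.2787
Highest B → broadest niche (most generalist): Bombus pascuorum (B = 4.09).

Bombus pascuorum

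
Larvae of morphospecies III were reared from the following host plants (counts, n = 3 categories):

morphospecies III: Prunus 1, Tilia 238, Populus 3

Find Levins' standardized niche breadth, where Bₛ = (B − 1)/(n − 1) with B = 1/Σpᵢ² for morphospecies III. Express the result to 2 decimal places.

0.02

Proportions for morphospecies III (n=242): 1/242=0.0041, 238/242=0.9835, 3/242=0.0124
Σpᵢ² = 0.0041² + 0.9835² + 0.0124² = 0.000017 + 0.967272 + 0.000154 = 0.967443
B = 1 / 0.967443 = 1.0337
Bₛ = (B − 1)/(n − 1) = (1.0337 − 1)/(3 − 1) = 0.0337/2 = 0.0169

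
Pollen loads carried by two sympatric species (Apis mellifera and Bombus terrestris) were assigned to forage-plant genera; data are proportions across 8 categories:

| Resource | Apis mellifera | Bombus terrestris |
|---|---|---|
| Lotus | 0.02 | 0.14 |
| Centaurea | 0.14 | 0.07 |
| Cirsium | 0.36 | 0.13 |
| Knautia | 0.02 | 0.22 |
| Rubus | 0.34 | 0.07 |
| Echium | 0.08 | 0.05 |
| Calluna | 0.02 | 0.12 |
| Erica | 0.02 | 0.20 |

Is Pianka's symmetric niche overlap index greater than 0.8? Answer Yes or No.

No

Σ p₁ᵢp₂ᵢ = 0.0028 + 0.0098 + 0.0468 + 0.0044 + 0.0238 + 0.0040 + 0.0024 + 0.0040 = 0.0980
Σp_1ᵢ² = 0.02² + 0.14² + 0.36² + 0.02² + 0.34² + 0.08² + 0.02² + 0.02² = 0.0004 + 0.0196 + 0.1296 + 0.0004 + 0.1156 + 0.0064 + 0.0004 + 0.0004 = 0.2728
Σp_2ᵢ² = 0.14² + 0.07² + 0.13² + 0.22² + 0.07² + 0.05² + 0.12² + 0.20² = 0.0196 + 0.0049 + 0.0169 + 0.0484 + 0.0049 + 0.0025 + 0.0144 + 0.0400 = 0.1516
O = 0.0980 / √(0.2728 × 0.1516) = 0.0980 / 0.20336 = 0.4819
O = 0.4819 < 0.8 → No.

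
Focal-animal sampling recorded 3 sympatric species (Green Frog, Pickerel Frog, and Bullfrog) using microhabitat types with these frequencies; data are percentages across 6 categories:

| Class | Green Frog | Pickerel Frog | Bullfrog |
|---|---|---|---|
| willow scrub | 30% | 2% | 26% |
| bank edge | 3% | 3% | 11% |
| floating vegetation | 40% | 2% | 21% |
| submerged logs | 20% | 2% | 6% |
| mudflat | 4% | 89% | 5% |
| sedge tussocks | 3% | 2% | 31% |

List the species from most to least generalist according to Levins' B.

Convert percentages to proportions (divide by 100).
Σp_Greeᵢ² = 0.30² + 0.03² + 0.40² + 0.20² + 0.04² + 0.03² = 0.0900 + 0.0009 + 0.1600 + 0.0400 + 0.0016 + 0.0009 = 0.2934
B_Gree = 1 / 0.2934 = 3.4083
Σp_Pickᵢ² = 0.02² + 0.03² + 0.02² + 0.02² + 0.89² + 0.02² = 0.0004 + 0.0009 + 0.0004 + 0.0004 + 0.7921 + 0.0004 = 0.7946
B_Pick = 1 / 0.7946 = 1.2585
Σp_Bullᵢ² = 0.26² + 0.11² + 0.21² + 0.06² + 0.05² + 0.31² = 0.0676 + 0.0121 + 0.0441 + 0.0036 + 0.0025 + 0.0961 = 0.2260
B_Bull = 1 / 0.2260 = 4.4248
Ranking by B (broadest → narrowest): Bullfrog (4.42) > Green Frog (3.41) > Pickerel Frog (1.26)

Bullfrog > Green Frog > Pickerel Frog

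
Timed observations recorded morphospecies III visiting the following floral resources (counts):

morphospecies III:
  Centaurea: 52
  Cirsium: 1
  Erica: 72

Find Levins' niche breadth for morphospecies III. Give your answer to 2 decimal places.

Proportions for morphospecies III (n=125): 52/125=0.4160, 1/125=0.0080, 72/125=0.5760
Σpᵢ² = 0.4160² + 0.0080² + 0.5760² = 0.173056 + 0.000064 + 0.331776 = 0.504896
B = 1 / 0.504896 = 1.9806

1.98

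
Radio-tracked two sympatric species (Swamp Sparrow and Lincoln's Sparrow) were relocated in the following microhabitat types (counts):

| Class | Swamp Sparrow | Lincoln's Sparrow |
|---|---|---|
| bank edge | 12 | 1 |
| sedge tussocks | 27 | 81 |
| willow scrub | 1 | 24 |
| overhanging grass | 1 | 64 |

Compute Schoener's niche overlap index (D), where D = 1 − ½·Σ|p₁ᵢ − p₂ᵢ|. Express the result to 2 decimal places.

0.53

Proportions for Swamp Sparrow (n=41): 12/41=0.2927, 27/41=0.6585, 1/41=0.0244, 1/41=0.0244
Proportions for Lincoln's Sparrow (n=170): 1/170=0.0059, 81/170=0.4765, 24/170=0.1412, 64/170=0.3765
Σ|p₁ᵢ − p₂ᵢ| = 0.2868 + 0.1820 + 0.1168 + 0.3521 = 0.9377
D = 1 − ½ × 0.9377 = 1 − 0.46885 = 0.53115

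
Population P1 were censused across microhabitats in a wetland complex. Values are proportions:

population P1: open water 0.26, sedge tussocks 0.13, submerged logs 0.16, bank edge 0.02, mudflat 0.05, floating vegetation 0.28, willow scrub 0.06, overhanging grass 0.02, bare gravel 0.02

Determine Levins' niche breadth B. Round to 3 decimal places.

5.107

Σpᵢ² = 0.26² + 0.13² + 0.16² + 0.02² + 0.05² + 0.28² + 0.06² + 0.02² + 0.02² = 0.0676 + 0.0169 + 0.0256 + 0.0004 + 0.0025 + 0.0784 + 0.0036 + 0.0004 + 0.0004 = 0.1958
B = 1 / 0.1958 = 5.10725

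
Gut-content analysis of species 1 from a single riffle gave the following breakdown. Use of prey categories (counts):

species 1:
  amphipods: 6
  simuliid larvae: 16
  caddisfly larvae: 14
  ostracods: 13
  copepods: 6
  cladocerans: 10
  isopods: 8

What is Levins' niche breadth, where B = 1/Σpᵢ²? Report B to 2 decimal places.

Proportions for species 1 (n=73): 6/73=0.0822, 16/73=0.2192, 14/73=0.1918, 13/73=0.1781, 6/73=0.0822, 10/73=0.1370, 8/73=0.1096
Σpᵢ² = 0.0822² + 0.2192² + 0.1918² + 0.1781² + 0.0822² + 0.1370² + 0.1096² = 0.006757 + 0.048049 + 0.036787 + 0.031720 + 0.006757 + 0.018769 + 0.012012 = 0.160851
B = 1 / 0.160851 = 6.2169

6.22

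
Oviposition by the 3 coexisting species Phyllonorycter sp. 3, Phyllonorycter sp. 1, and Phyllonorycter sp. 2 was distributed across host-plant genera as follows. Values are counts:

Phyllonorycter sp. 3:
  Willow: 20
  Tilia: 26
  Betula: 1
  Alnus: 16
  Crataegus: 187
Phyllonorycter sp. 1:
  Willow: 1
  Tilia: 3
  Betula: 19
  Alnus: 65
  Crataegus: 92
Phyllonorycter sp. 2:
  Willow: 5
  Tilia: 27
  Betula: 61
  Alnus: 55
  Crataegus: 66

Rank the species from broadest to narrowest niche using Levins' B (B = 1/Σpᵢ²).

Phyllonorycter sp. 2 > Phyllonorycter sp. 1 > Phyllonorycter sp. 3

Proportions for Phyllonorycter sp. 3 (n=250): 20/250=0.0800, 26/250=0.1040, 1/250=0.0040, 16/250=0.0640, 187/250=0.7480
Proportions for Phyllonorycter sp. 1 (n=180): 1/180=0.0056, 3/180=0.0167, 19/180=0.1056, 65/180=0.3611, 92/180=0.5111
Proportions for Phyllonorycter sp. 2 (n=214): 5/214=0.0234, 27/214=0.1262, 61/214=0.2850, 55/214=0.2570, 66/214=0.3084
Σp_3ᵢ² = 0.0800² + 0.1040² + 0.0040² + 0.0640² + 0.7480² = 0.006400 + 0.010816 + 0.000016 + 0.004096 + 0.559504 = 0.580832
B_3 = 1 / 0.580832 = 1.7217
Σp_1ᵢ² = 0.0056² + 0.0167² + 0.1056² + 0.3611² + 0.5111² = 0.000031 + 0.000279 + 0.011151 + 0.130393 + 0.261223 = 0.403077
B_1 = 1 / 0.403077 = 2.4809
Σp_2ᵢ² = 0.0234² + 0.1262² + 0.2850² + 0.2570² + 0.3084² = 0.000548 + 0.015926 + 0.081225 + 0.066049 + 0.095111 = 0.258859
B_2 = 1 / 0.258859 = 3.8631
Ranking by B (broadest → narrowest): Phyllonorycter sp. 2 (3.86) > Phyllonorycter sp. 1 (2.48) > Phyllonorycter sp. 3 (1.72)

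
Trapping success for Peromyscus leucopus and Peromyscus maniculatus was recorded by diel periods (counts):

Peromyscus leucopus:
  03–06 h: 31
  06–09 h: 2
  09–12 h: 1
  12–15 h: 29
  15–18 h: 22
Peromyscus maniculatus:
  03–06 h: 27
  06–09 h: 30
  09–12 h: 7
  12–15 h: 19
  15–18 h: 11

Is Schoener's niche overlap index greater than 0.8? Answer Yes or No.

Proportions for Peromyscus leucopus (n=85): 31/85=0.3647, 2/85=0.0235, 1/85=0.0118, 29/85=0.3412, 22/85=0.2588
Proportions for Peromyscus maniculatus (n=94): 27/94=0.2872, 30/94=0.3191, 7/94=0.0745, 19/94=0.2021, 11/94=0.1170
Σ|p₁ᵢ − p₂ᵢ| = 0.0775 + 0.2956 + 0.0627 + 0.1391 + 0.1418 = 0.7167
D = 1 − ½ × 0.7167 = 1 − 0.35835 = 0.64165
D = 0.64165 < 0.8 → No.

No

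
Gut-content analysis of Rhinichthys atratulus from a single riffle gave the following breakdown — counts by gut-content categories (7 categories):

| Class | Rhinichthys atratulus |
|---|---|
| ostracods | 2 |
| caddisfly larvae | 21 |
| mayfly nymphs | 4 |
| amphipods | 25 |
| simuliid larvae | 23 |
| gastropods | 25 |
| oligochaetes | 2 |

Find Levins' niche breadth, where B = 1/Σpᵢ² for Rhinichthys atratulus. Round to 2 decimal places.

Proportions for Rhinichthys atratulus (n=102): 2/102=0.0196, 21/102=0.2059, 4/102=0.0392, 25/102=0.2451, 23/102=0.2255, 25/102=0.2451, 2/102=0.0196
Σpᵢ² = 0.0196² + 0.2059² + 0.0392² + 0.2451² + 0.2255² + 0.2451² + 0.0196² = 0.000384 + 0.042395 + 0.001537 + 0.060074 + 0.050850 + 0.060074 + 0.000384 = 0.215698
B = 1 / 0.215698 = 4.6361

4.64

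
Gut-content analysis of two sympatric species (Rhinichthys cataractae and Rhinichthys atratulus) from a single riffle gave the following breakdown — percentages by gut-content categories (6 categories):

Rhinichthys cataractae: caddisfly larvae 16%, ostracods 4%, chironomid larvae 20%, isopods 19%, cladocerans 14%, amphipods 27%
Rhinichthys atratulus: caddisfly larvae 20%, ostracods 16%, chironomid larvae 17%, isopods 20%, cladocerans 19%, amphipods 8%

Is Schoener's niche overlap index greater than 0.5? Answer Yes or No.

Yes

Convert percentages to proportions (divide by 100).
Σ|p₁ᵢ − p₂ᵢ| = 0.04 + 0.12 + 0.03 + 0.01 + 0.05 + 0.19 = 0.44
D = 1 − ½ × 0.44 = 1 − 0.220 = 0.7800
D = 0.7800 > 0.5 → Yes.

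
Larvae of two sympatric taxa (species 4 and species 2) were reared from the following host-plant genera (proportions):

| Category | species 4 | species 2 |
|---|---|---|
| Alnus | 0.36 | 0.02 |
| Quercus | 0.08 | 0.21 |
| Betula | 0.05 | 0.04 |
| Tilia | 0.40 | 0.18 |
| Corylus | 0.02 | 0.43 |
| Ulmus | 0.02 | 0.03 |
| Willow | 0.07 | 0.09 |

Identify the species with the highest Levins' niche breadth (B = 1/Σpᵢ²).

Σp_4ᵢ² = 0.36² + 0.08² + 0.05² + 0.40² + 0.02² + 0.02² + 0.07² = 0.1296 + 0.0064 + 0.0025 + 0.1600 + 0.0004 + 0.0004 + 0.0049 = 0.3042
B_4 = 1 / 0.3042 = 3.2873
Σp_2ᵢ² = 0.02² + 0.21² + 0.04² + 0.18² + 0.43² + 0.03² + 0.09² = 0.0004 + 0.0441 + 0.0016 + 0.0324 + 0.1849 + 0.0009 + 0.0081 = 0.2724
B_2 = 1 / 0.2724 = 3.6711
Highest B → broadest niche (most generalist): species 2 (B = 3.67).

species 2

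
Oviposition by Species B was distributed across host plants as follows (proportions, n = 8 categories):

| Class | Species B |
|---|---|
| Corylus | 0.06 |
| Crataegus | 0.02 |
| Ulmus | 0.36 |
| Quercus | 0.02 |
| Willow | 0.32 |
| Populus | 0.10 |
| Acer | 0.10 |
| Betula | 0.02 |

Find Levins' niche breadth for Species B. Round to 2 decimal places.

Σpᵢ² = 0.06² + 0.02² + 0.36² + 0.02² + 0.32² + 0.10² + 0.10² + 0.02² = 0.0036 + 0.0004 + 0.1296 + 0.0004 + 0.1024 + 0.0100 + 0.0100 + 0.0004 = 0.2568
B = 1 / 0.2568 = 3.8941

3.89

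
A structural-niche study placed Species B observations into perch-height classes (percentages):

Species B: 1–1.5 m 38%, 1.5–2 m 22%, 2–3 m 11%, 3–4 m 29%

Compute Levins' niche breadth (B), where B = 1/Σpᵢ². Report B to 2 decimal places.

3.46

Convert percentages to proportions (divide by 100).
Σpᵢ² = 0.38² + 0.22² + 0.11² + 0.29² = 0.1444 + 0.0484 + 0.0121 + 0.0841 = 0.2890
B = 1 / 0.2890 = 3.4602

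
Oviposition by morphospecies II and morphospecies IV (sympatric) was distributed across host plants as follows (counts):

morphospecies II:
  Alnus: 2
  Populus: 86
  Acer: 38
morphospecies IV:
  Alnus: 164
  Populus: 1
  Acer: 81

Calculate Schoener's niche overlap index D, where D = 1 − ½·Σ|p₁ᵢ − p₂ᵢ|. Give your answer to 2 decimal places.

0.32

Proportions for morphospecies II (n=126): 2/126=0.0159, 86/126=0.6825, 38/126=0.3016
Proportions for morphospecies IV (n=246): 164/246=0.6667, 1/246=0.0041, 81/246=0.3293
Σ|p₁ᵢ − p₂ᵢ| = 0.6508 + 0.6784 + 0.0277 = 1.3569
D = 1 − ½ × 1.3569 = 1 − 0.67845 = 0.32155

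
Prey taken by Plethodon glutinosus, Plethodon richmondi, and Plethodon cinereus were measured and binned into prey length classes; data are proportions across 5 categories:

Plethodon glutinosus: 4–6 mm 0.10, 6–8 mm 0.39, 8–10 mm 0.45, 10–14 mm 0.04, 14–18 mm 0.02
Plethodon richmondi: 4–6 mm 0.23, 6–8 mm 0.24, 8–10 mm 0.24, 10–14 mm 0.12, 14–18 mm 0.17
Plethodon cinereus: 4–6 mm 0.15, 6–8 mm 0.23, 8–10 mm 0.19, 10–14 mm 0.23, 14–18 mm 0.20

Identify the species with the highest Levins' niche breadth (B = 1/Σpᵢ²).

Σp_glutᵢ² = 0.10² + 0.39² + 0.45² + 0.04² + 0.02² = 0.0100 + 0.1521 + 0.2025 + 0.0016 + 0.0004 = 0.3666
B_glut = 1 / 0.3666 = 2.7278
Σp_richᵢ² = 0.23² + 0.24² + 0.24² + 0.12² + 0.17² = 0.0529 + 0.0576 + 0.0576 + 0.0144 + 0.0289 = 0.2114
B_rich = 1 / 0.2114 = 4.7304
Σp_cineᵢ² = 0.15² + 0.23² + 0.19² + 0.23² + 0.20² = 0.0225 + 0.0529 + 0.0361 + 0.0529 + 0.0400 = 0.2044
B_cine = 1 / 0.2044 = 4.8924
Highest B → broadest niche (most generalist): Plethodon cinereus (B = 4.89).

Plethodon cinereus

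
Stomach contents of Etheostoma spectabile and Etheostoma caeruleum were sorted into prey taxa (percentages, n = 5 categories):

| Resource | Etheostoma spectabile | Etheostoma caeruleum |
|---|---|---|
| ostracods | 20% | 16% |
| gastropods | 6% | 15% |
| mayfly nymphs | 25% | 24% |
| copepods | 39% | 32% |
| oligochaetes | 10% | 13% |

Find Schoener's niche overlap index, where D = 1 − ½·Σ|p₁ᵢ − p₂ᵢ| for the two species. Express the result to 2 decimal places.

Convert percentages to proportions (divide by 100).
Σ|p₁ᵢ − p₂ᵢ| = 0.04 + 0.09 + 0.01 + 0.07 + 0.03 = 0.24
D = 1 − ½ × 0.24 = 1 − 0.120 = 0.8800

0.88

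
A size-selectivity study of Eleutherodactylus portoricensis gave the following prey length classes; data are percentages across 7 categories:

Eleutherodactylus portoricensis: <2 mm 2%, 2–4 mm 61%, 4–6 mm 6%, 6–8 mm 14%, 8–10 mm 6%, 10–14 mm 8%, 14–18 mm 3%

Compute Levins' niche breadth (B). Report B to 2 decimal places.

Convert percentages to proportions (divide by 100).
Σpᵢ² = 0.02² + 0.61² + 0.06² + 0.14² + 0.06² + 0.08² + 0.03² = 0.0004 + 0.3721 + 0.0036 + 0.0196 + 0.0036 + 0.0064 + 0.0009 = 0.4066
B = 1 / 0.4066 = 2.4594

2.46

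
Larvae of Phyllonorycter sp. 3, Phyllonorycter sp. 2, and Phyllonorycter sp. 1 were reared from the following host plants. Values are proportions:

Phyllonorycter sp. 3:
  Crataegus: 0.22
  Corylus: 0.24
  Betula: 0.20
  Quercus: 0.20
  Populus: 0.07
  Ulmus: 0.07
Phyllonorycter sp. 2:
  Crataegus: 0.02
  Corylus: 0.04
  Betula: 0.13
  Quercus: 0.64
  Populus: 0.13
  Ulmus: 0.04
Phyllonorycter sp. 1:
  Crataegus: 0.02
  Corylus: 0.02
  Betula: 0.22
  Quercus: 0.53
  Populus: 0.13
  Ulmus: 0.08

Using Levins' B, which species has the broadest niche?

Phyllonorycter sp. 3

Σp_3ᵢ² = 0.22² + 0.24² + 0.20² + 0.20² + 0.07² + 0.07² = 0.0484 + 0.0576 + 0.0400 + 0.0400 + 0.0049 + 0.0049 = 0.1958
B_3 = 1 / 0.1958 = 5.1073
Σp_2ᵢ² = 0.02² + 0.04² + 0.13² + 0.64² + 0.13² + 0.04² = 0.0004 + 0.0016 + 0.0169 + 0.4096 + 0.0169 + 0.0016 = 0.4470
B_2 = 1 / 0.4470 = 2.2371
Σp_1ᵢ² = 0.02² + 0.02² + 0.22² + 0.53² + 0.13² + 0.08² = 0.0004 + 0.0004 + 0.0484 + 0.2809 + 0.0169 + 0.0064 = 0.3534
B_1 = 1 / 0.3534 = 2.8297
Highest B → broadest niche (most generalist): Phyllonorycter sp. 3 (B = 5.11).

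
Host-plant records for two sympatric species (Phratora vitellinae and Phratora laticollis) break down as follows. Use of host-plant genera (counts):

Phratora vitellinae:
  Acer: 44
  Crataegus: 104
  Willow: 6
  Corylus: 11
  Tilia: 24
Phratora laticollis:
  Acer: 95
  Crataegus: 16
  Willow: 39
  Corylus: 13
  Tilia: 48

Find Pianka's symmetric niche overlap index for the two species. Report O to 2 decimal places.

0.55

Proportions for Phratora vitellinae (n=189): 44/189=0.2328, 104/189=0.5503, 6/189=0.0317, 11/189=0.0582, 24/189=0.1270
Proportions for Phratora laticollis (n=211): 95/211=0.4502, 16/211=0.0758, 39/211=0.1848, 13/211=0.0616, 48/211=0.2275
Σ p₁ᵢp₂ᵢ = 0.104807 + 0.041713 + 0.005858 + 0.003585 + 0.028893 = 0.184856
Σp_1ᵢ² = 0.2328² + 0.5503² + 0.0317² + 0.0582² + 0.1270² = 0.054196 + 0.302830 + 0.001005 + 0.003387 + 0.016129 = 0.377547
Σp_2ᵢ² = 0.4502² + 0.0758² + 0.1848² + 0.0616² + 0.2275² = 0.202680 + 0.005746 + 0.034151 + 0.003795 + 0.051756 = 0.298128
O = 0.184856 / √(0.377547 × 0.298128) = 0.184856 / 0.3354957 = 0.5510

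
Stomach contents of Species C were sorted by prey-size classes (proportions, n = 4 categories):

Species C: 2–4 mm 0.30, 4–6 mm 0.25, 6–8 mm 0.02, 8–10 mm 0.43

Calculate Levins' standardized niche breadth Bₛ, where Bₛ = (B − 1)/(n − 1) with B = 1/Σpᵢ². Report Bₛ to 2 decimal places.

0.65

Σpᵢ² = 0.30² + 0.25² + 0.02² + 0.43² = 0.0900 + 0.0625 + 0.0004 + 0.1849 = 0.3378
B = 1 / 0.3378 = 2.9603
Bₛ = (B − 1)/(n − 1) = (2.9603 − 1)/(4 − 1) = 1.9603/3 = 0.6534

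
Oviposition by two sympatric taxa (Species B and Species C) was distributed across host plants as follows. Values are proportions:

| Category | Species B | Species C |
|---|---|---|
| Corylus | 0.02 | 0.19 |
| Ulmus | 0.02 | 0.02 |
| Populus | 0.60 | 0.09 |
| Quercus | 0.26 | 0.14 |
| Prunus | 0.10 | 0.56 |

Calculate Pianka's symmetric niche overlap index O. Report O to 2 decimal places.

Σ p₁ᵢp₂ᵢ = 0.0038 + 0.0004 + 0.0540 + 0.0364 + 0.0560 = 0.1506
Σp_1ᵢ² = 0.02² + 0.02² + 0.60² + 0.26² + 0.10² = 0.0004 + 0.0004 + 0.3600 + 0.0676 + 0.0100 = 0.4384
Σp_2ᵢ² = 0.19² + 0.02² + 0.09² + 0.14² + 0.56² = 0.0361 + 0.0004 + 0.0081 + 0.0196 + 0.3136 = 0.3778
O = 0.1506 / √(0.4384 × 0.3778) = 0.1506 / 0.40697 = 0.3701

0.37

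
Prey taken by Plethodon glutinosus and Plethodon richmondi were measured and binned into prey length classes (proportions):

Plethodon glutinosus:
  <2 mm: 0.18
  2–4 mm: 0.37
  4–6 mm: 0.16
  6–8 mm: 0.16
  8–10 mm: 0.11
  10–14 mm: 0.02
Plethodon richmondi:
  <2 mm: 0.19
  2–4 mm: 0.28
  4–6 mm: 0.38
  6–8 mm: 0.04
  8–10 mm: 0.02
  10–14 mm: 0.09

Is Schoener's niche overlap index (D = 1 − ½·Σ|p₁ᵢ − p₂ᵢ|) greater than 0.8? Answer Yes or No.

Σ|p₁ᵢ − p₂ᵢ| = 0.01 + 0.09 + 0.22 + 0.12 + 0.09 + 0.07 = 0.60
D = 1 − ½ × 0.60 = 1 − 0.300 = 0.7000
D = 0.7000 < 0.8 → No.

No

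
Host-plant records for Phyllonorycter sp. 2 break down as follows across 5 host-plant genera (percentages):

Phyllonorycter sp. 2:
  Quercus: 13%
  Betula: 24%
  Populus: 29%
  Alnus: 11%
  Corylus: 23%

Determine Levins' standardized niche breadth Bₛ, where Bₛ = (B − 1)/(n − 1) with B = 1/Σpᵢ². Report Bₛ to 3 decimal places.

Convert percentages to proportions (divide by 100).
Σpᵢ² = 0.13² + 0.24² + 0.29² + 0.11² + 0.23² = 0.0169 + 0.0576 + 0.0841 + 0.0121 + 0.0529 = 0.2236
B = 1 / 0.2236 = 4.47227
Bₛ = (B − 1)/(n − 1) = (4.47227 − 1)/(5 − 1) = 3.47227/4 = 0.86807

0.868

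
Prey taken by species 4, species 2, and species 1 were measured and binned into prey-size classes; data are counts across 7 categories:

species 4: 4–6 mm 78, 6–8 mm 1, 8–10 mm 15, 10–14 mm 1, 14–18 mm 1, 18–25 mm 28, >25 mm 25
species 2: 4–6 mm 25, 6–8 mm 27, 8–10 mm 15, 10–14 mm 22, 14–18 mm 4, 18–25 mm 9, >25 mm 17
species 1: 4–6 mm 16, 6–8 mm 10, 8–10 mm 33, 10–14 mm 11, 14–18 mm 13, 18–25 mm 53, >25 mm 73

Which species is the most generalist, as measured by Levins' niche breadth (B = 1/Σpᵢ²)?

Proportions for species 4 (n=149): 78/149=0.5235, 1/149=0.0067, 15/149=0.1007, 1/149=0.0067, 1/149=0.0067, 28/149=0.1879, 25/149=0.1678
Proportions for species 2 (n=119): 25/119=0.2101, 27/119=0.2269, 15/119=0.1261, 22/119=0.1849, 4/119=0.0336, 9/119=0.0756, 17/119=0.1429
Proportions for species 1 (n=209): 16/209=0.0766, 10/209=0.0478, 33/209=0.1579, 11/209=0.0526, 13/209=0.0622, 53/209=0.2536, 73/209=0.3493
Σp_4ᵢ² = 0.5235² + 0.0067² + 0.1007² + 0.0067² + 0.0067² + 0.1879² + 0.1678² = 0.274052 + 0.000045 + 0.010140 + 0.000045 + 0.000045 + 0.035306 + 0.028157 = 0.347790
B_4 = 1 / 0.347790 = 2.8753
Σp_2ᵢ² = 0.2101² + 0.2269² + 0.1261² + 0.1849² + 0.0336² + 0.0756² + 0.1429² = 0.044142 + 0.051484 + 0.015901 + 0.034188 + 0.001129 + 0.005715 + 0.020420 = 0.172979
B_2 = 1 / 0.172979 = 5.7810
Σp_1ᵢ² = 0.0766² + 0.0478² + 0.1579² + 0.0526² + 0.0622² + 0.2536² + 0.3493² = 0.005868 + 0.002285 + 0.024932 + 0.002767 + 0.003869 + 0.064313 + 0.122010 = 0.226044
B_1 = 1 / 0.226044 = 4.4239
Highest B → broadest niche (most generalist): species 2 (B = 5.78).

species 2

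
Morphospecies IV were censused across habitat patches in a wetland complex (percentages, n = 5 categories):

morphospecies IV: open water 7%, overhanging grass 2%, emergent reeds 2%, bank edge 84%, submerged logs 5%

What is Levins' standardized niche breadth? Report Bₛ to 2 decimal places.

0.10

Convert percentages to proportions (divide by 100).
Σpᵢ² = 0.07² + 0.02² + 0.02² + 0.84² + 0.05² = 0.0049 + 0.0004 + 0.0004 + 0.7056 + 0.0025 = 0.7138
B = 1 / 0.7138 = 1.4010
Bₛ = (B − 1)/(n − 1) = (1.4010 − 1)/(5 − 1) = 0.4010/4 = 0.1003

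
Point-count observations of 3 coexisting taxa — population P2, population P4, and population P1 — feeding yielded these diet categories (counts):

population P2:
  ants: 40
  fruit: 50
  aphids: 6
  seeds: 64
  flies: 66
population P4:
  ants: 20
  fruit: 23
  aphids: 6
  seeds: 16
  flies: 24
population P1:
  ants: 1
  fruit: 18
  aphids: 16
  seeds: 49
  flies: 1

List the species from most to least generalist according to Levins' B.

Proportions for population P2 (n=226): 40/226=0.1770, 50/226=0.2212, 6/226=0.0265, 64/226=0.2832, 66/226=0.2920
Proportions for population P4 (n=89): 20/89=0.2247, 23/89=0.2584, 6/89=0.0674, 16/89=0.1798, 24/89=0.2697
Proportions for population P1 (n=85): 1/85=0.0118, 18/85=0.2118, 16/85=0.1882, 49/85=0.5765, 1/85=0.0118
Σp_P2ᵢ² = 0.1770² + 0.2212² + 0.0265² + 0.2832² + 0.2920² = 0.031329 + 0.048929 + 0.000702 + 0.080202 + 0.085264 = 0.246426
B_P2 = 1 / 0.246426 = 4.0580
Σp_P4ᵢ² = 0.2247² + 0.2584² + 0.0674² + 0.1798² + 0.2697² = 0.050490 + 0.066771 + 0.004543 + 0.032328 + 0.072738 = 0.226870
B_P4 = 1 / 0.226870 = 4.4078
Σp_P1ᵢ² = 0.0118² + 0.2118² + 0.1882² + 0.5765² + 0.0118² = 0.000139 + 0.044859 + 0.035419 + 0.332352 + 0.000139 = 0.412908
B_P1 = 1 / 0.412908 = 2.4218
Ranking by B (broadest → narrowest): population P4 (4.41) > population P2 (4.06) > population P1 (2.42)

population P4 > population P2 > population P1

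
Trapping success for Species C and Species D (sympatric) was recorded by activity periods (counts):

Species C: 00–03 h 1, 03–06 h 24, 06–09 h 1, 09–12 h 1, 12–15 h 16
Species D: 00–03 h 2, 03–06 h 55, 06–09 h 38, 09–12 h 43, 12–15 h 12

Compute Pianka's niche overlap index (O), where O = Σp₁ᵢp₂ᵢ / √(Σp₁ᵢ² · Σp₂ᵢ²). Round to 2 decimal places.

Proportions for Species C (n=43): 1/43=0.0233, 24/43=0.5581, 1/43=0.0233, 1/43=0.0233, 16/43=0.3721
Proportions for Species D (n=150): 2/150=0.0133, 55/150=0.3667, 38/150=0.2533, 43/150=0.2867, 12/150=0.0800
Σ p₁ᵢp₂ᵢ = 0.000310 + 0.204655 + 0.005902 + 0.006680 + 0.029768 = 0.247315
Σp_1ᵢ² = 0.0233² + 0.5581² + 0.0233² + 0.0233² + 0.3721² = 0.000543 + 0.311476 + 0.000543 + 0.000543 + 0.138458 = 0.451563
Σp_2ᵢ² = 0.0133² + 0.3667² + 0.2533² + 0.2867² + 0.0800² = 0.000177 + 0.134469 + 0.064161 + 0.082197 + 0.006400 = 0.287404
O = 0.247315 / √(0.451563 × 0.287404) = 0.247315 / 0.3602513 = 0.6865

0.69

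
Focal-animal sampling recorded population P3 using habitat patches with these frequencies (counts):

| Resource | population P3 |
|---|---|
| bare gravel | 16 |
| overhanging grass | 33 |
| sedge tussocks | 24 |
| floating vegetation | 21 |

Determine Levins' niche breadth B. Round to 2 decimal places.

Proportions for population P3 (n=94): 16/94=0.1702, 33/94=0.3511, 24/94=0.2553, 21/94=0.2234
Σpᵢ² = 0.1702² + 0.3511² + 0.2553² + 0.2234² = 0.028968 + 0.123271 + 0.065178 + 0.049908 = 0.267325
B = 1 / 0.267325 = 3.7408

3.74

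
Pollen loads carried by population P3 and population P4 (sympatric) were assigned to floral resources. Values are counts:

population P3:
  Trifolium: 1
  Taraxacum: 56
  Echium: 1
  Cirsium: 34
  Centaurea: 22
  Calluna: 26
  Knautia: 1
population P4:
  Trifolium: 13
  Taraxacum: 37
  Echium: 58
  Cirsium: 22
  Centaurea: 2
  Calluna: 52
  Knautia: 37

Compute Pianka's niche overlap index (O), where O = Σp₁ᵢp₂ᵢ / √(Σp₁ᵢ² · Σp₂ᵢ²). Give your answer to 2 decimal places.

Proportions for population P3 (n=141): 1/141=0.0071, 56/141=0.3972, 1/141=0.0071, 34/141=0.2411, 22/141=0.1560, 26/141=0.1844, 1/141=0.0071
Proportions for population P4 (n=221): 13/221=0.0588, 37/221=0.1674, 58/221=0.2624, 22/221=0.0995, 2/221=0.0090, 52/221=0.2353, 37/221=0.1674
Σ p₁ᵢp₂ᵢ = 0.000417 + 0.066491 + 0.001863 + 0.023989 + 0.001404 + 0.043389 + 0.001189 = 0.138742
Σp_1ᵢ² = 0.0071² + 0.3972² + 0.0071² + 0.2411² + 0.1560² + 0.1844² + 0.0071² = 0.000050 + 0.157768 + 0.000050 + 0.058129 + 0.024336 + 0.034003 + 0.000050 = 0.274386
Σp_2ᵢ² = 0.0588² + 0.1674² + 0.2624² + 0.0995² + 0.0090² + 0.2353² + 0.1674² = 0.003457 + 0.028023 + 0.068854 + 0.009900 + 0.000081 + 0.055366 + 0.028023 = 0.193704
O = 0.138742 / √(0.274386 × 0.193704) = 0.138742 / 0.2305421 = 0.6018

0.60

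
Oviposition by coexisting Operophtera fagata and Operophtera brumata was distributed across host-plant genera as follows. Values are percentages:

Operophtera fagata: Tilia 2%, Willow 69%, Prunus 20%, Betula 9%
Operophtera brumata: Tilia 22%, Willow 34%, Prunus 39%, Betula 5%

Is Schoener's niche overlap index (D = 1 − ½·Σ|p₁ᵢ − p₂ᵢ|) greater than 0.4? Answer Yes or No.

Yes

Convert percentages to proportions (divide by 100).
Σ|p₁ᵢ − p₂ᵢ| = 0.20 + 0.35 + 0.19 + 0.04 = 0.78
D = 1 − ½ × 0.78 = 1 − 0.390 = 0.6100
D = 0.6100 > 0.4 → Yes.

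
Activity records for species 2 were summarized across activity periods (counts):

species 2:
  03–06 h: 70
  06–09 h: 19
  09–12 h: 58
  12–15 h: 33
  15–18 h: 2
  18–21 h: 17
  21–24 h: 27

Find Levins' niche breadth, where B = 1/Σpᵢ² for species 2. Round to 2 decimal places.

Proportions for species 2 (n=226): 70/226=0.3097, 19/226=0.0841, 58/226=0.2566, 33/226=0.1460, 2/226=0.0088, 17/226=0.0752, 27/226=0.1195
Σpᵢ² = 0.3097² + 0.0841² + 0.2566² + 0.1460² + 0.0088² + 0.0752² + 0.1195² = 0.095914 + 0.007073 + 0.065844 + 0.021316 + 0.000077 + 0.005655 + 0.014280 = 0.210159
B = 1 / 0.210159 = 4.7583

4.76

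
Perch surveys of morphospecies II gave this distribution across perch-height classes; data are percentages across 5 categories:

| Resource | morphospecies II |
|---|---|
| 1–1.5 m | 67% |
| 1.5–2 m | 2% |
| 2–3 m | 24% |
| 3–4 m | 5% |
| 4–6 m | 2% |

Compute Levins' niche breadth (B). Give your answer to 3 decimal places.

1.962

Convert percentages to proportions (divide by 100).
Σpᵢ² = 0.67² + 0.02² + 0.24² + 0.05² + 0.02² = 0.4489 + 0.0004 + 0.0576 + 0.0025 + 0.0004 = 0.5098
B = 1 / 0.5098 = 1.96155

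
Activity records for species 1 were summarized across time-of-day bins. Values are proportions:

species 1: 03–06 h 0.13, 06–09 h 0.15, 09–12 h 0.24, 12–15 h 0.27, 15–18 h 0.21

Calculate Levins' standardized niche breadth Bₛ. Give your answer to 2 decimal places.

0.92

Σpᵢ² = 0.13² + 0.15² + 0.24² + 0.27² + 0.21² = 0.0169 + 0.0225 + 0.0576 + 0.0729 + 0.0441 = 0.2140
B = 1 / 0.2140 = 4.6729
Bₛ = (B − 1)/(n − 1) = (4.6729 − 1)/(5 − 1) = 3.6729/4 = 0.9182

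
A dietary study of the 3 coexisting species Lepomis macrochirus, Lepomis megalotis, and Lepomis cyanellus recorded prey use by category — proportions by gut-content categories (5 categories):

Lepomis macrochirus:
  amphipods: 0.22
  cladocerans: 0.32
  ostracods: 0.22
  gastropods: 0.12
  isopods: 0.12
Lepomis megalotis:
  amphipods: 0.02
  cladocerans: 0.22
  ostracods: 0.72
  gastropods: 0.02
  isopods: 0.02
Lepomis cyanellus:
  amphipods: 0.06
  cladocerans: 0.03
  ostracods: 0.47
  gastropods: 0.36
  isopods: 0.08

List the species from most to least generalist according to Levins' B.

Lepomis macrochirus > Lepomis cyanellus > Lepomis megalotis

Σp_macrᵢ² = 0.22² + 0.32² + 0.22² + 0.12² + 0.12² = 0.0484 + 0.1024 + 0.0484 + 0.0144 + 0.0144 = 0.2280
B_macr = 1 / 0.2280 = 4.3860
Σp_megaᵢ² = 0.02² + 0.22² + 0.72² + 0.02² + 0.02² = 0.0004 + 0.0484 + 0.5184 + 0.0004 + 0.0004 = 0.5680
B_mega = 1 / 0.5680 = 1.7606
Σp_cyanᵢ² = 0.06² + 0.03² + 0.47² + 0.36² + 0.08² = 0.0036 + 0.0009 + 0.2209 + 0.1296 + 0.0064 = 0.3614
B_cyan = 1 / 0.3614 = 2.7670
Ranking by B (broadest → narrowest): Lepomis macrochirus (4.39) > Lepomis cyanellus (2.77) > Lepomis megalotis (1.76)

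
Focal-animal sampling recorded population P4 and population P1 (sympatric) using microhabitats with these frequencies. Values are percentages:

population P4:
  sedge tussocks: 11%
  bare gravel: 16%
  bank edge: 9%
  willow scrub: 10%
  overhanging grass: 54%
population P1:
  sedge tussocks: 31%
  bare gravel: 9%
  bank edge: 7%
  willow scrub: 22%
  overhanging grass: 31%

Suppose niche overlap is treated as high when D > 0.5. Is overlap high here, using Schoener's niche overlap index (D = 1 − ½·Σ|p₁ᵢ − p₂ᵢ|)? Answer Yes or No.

Convert percentages to proportions (divide by 100).
Σ|p₁ᵢ − p₂ᵢ| = 0.20 + 0.07 + 0.02 + 0.12 + 0.23 = 0.64
D = 1 − ½ × 0.64 = 1 − 0.320 = 0.6800
D = 0.6800 > 0.5 → Yes.

Yes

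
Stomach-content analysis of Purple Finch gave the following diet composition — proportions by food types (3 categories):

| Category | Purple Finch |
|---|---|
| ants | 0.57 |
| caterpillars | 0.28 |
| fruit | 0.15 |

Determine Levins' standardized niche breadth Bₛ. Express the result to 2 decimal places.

Σpᵢ² = 0.57² + 0.28² + 0.15² = 0.3249 + 0.0784 + 0.0225 = 0.4258
B = 1 / 0.4258 = 2.3485
Bₛ = (B − 1)/(n − 1) = (2.3485 − 1)/(3 − 1) = 1.3485/2 = 0.6743

0.67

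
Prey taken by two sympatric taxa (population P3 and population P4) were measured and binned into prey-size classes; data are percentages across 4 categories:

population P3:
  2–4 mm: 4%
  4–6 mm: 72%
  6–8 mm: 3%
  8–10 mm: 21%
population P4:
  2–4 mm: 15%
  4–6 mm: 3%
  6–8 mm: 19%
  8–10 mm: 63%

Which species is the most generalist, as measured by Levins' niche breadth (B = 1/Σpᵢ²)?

population P4

Convert percentages to proportions (divide by 100).
Σp_P3ᵢ² = 0.04² + 0.72² + 0.03² + 0.21² = 0.0016 + 0.5184 + 0.0009 + 0.0441 = 0.5650
B_P3 = 1 / 0.5650 = 1.7699
Σp_P4ᵢ² = 0.15² + 0.03² + 0.19² + 0.63² = 0.0225 + 0.0009 + 0.0361 + 0.3969 = 0.4564
B_P4 = 1 / 0.4564 = 2.1911
Highest B → broadest niche (most generalist): population P4 (B = 2.19).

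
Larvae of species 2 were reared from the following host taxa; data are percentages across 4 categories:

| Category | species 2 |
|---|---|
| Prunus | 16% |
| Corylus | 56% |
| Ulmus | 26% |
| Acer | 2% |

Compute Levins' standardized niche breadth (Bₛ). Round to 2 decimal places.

Convert percentages to proportions (divide by 100).
Σpᵢ² = 0.16² + 0.56² + 0.26² + 0.02² = 0.0256 + 0.3136 + 0.0676 + 0.0004 = 0.4072
B = 1 / 0.4072 = 2.4558
Bₛ = (B − 1)/(n − 1) = (2.4558 − 1)/(4 − 1) = 1.4558/3 = 0.4853

0.49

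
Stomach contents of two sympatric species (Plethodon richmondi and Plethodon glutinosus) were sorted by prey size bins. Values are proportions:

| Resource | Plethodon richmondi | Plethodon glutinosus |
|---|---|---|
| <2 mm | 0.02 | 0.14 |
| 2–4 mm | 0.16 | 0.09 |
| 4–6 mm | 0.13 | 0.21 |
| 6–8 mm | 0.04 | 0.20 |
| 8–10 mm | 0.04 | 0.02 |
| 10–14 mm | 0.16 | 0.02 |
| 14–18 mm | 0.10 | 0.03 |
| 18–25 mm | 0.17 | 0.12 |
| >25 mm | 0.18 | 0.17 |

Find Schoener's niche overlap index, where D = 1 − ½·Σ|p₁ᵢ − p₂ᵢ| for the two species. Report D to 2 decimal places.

0.64

Σ|p₁ᵢ − p₂ᵢ| = 0.12 + 0.07 + 0.08 + 0.16 + 0.02 + 0.14 + 0.07 + 0.05 + 0.01 = 0.72
D = 1 − ½ × 0.72 = 1 − 0.360 = 0.6400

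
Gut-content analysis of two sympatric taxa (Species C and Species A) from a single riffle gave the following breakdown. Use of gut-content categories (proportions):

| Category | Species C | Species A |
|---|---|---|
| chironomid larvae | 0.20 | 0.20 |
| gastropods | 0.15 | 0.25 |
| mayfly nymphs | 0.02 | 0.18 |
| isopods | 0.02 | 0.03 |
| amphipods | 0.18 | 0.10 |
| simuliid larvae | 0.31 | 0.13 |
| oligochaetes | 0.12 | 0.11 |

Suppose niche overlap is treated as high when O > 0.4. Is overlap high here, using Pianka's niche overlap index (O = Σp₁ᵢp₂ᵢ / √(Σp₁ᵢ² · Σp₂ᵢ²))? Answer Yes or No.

Yes

Σ p₁ᵢp₂ᵢ = 0.0400 + 0.0375 + 0.0036 + 0.0006 + 0.0180 + 0.0403 + 0.0132 = 0.1532
Σp_1ᵢ² = 0.20² + 0.15² + 0.02² + 0.02² + 0.18² + 0.31² + 0.12² = 0.0400 + 0.0225 + 0.0004 + 0.0004 + 0.0324 + 0.0961 + 0.0144 = 0.2062
Σp_2ᵢ² = 0.20² + 0.25² + 0.18² + 0.03² + 0.10² + 0.13² + 0.11² = 0.0400 + 0.0625 + 0.0324 + 0.0009 + 0.0100 + 0.0169 + 0.0121 = 0.1748
O = 0.1532 / √(0.2062 × 0.1748) = 0.1532 / 0.18985 = 0.8070
O = 0.8070 > 0.4 → Yes.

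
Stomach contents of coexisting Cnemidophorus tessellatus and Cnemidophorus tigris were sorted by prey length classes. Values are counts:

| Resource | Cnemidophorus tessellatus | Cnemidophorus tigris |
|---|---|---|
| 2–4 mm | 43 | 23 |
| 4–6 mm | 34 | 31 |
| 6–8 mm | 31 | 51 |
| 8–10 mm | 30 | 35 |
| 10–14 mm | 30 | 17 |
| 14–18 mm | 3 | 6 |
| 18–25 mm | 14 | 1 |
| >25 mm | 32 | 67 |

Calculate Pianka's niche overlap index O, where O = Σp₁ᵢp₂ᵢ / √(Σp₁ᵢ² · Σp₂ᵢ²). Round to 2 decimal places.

Proportions for Cnemidophorus tessellatus (n=217): 43/217=0.1982, 34/217=0.1567, 31/217=0.1429, 30/217=0.1382, 30/217=0.1382, 3/217=0.0138, 14/217=0.0645, 32/217=0.1475
Proportions for Cnemidophorus tigris (n=231): 23/231=0.0996, 31/231=0.1342, 51/231=0.2208, 35/231=0.1515, 17/231=0.0736, 6/231=0.0260, 1/231=0.0043, 67/231=0.2900
Σ p₁ᵢp₂ᵢ = 0.019741 + 0.021029 + 0.031552 + 0.020937 + 0.010172 + 0.000359 + 0.000277 + 0.042775 = 0.146842
Σp_1ᵢ² = 0.1982² + 0.1567² + 0.1429² + 0.1382² + 0.1382² + 0.0138² + 0.0645² + 0.1475² = 0.039283 + 0.024555 + 0.020420 + 0.019099 + 0.019099 + 0.000190 + 0.004160 + 0.021756 = 0.148562
Σp_2ᵢ² = 0.0996² + 0.1342² + 0.2208² + 0.1515² + 0.0736² + 0.0260² + 0.0043² + 0.2900² = 0.009920 + 0.018010 + 0.048753 + 0.022952 + 0.005417 + 0.000676 + 0.000018 + 0.084100 = 0.189846
O = 0.146842 / √(0.148562 × 0.189846) = 0.146842 / 0.1679402 = 0.8744

0.87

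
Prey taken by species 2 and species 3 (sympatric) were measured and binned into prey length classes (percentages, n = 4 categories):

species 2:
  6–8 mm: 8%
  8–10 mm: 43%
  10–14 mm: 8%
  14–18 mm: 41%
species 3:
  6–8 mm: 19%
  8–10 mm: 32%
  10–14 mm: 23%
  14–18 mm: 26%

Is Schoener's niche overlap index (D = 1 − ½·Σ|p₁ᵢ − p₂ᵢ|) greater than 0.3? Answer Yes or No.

Yes

Convert percentages to proportions (divide by 100).
Σ|p₁ᵢ − p₂ᵢ| = 0.11 + 0.11 + 0.15 + 0.15 = 0.52
D = 1 − ½ × 0.52 = 1 − 0.260 = 0.7400
D = 0.7400 > 0.3 → Yes.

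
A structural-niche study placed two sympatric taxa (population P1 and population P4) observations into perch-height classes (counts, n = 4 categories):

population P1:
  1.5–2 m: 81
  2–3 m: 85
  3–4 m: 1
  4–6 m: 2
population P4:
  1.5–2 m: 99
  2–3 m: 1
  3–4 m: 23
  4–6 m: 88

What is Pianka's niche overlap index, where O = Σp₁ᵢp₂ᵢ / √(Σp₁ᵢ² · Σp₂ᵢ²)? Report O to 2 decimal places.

0.53

Proportions for population P1 (n=169): 81/169=0.4793, 85/169=0.5030, 1/169=0.0059, 2/169=0.0118
Proportions for population P4 (n=211): 99/211=0.4692, 1/211=0.0047, 23/211=0.1090, 88/211=0.4171
Σ p₁ᵢp₂ᵢ = 0.224888 + 0.002364 + 0.000643 + 0.004922 = 0.232817
Σp_1ᵢ² = 0.4793² + 0.5030² + 0.0059² + 0.0118² = 0.229728 + 0.253009 + 0.000035 + 0.000139 = 0.482911
Σp_2ᵢ² = 0.4692² + 0.0047² + 0.1090² + 0.4171² = 0.220149 + 0.000022 + 0.011881 + 0.173972 = 0.406024
O = 0.232817 / √(0.482911 × 0.406024) = 0.232817 / 0.4428018 = 0.5258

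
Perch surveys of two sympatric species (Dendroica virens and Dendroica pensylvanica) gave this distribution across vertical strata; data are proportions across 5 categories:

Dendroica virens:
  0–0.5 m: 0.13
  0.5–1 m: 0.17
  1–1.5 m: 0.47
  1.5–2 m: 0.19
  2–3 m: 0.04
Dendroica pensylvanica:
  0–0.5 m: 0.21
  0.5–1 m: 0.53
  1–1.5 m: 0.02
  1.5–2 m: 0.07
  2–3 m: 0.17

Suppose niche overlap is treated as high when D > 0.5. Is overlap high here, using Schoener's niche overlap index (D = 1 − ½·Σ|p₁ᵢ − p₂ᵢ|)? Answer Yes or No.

No

Σ|p₁ᵢ − p₂ᵢ| = 0.08 + 0.36 + 0.45 + 0.12 + 0.13 = 1.14
D = 1 − ½ × 1.14 = 1 − 0.570 = 0.4300
D = 0.4300 < 0.5 → No.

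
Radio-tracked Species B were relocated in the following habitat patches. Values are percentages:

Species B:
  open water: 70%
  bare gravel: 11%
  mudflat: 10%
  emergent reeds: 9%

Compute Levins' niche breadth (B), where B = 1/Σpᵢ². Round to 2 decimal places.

Convert percentages to proportions (divide by 100).
Σpᵢ² = 0.70² + 0.11² + 0.10² + 0.09² = 0.4900 + 0.0121 + 0.0100 + 0.0081 = 0.5202
B = 1 / 0.5202 = 1.9223

1.92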